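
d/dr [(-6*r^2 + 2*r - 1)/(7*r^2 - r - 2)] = (-8*r^2 + 38*r - 5)/(49*r^4 - 14*r^3 - 27*r^2 + 4*r + 4)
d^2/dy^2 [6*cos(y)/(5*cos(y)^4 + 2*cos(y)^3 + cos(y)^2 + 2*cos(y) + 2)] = 6*(8*(10*cos(y)^3 + 3*cos(y)^2 + cos(y) + 1)^2*sin(y)^2*cos(y) - (5*cos(y)^4 + 2*cos(y)^3 + cos(y)^2 + 2*cos(y) + 2)^2*cos(y) + (5*cos(y)^4 + 2*cos(y)^3 + cos(y)^2 + 2*cos(y) + 2)*(120*(1 - cos(2*y))^2*cos(y) + 12*(1 - cos(2*y))^2 - 60*cos(y) + 48*cos(2*y) + 148*cos(3*y) + 9*cos(4*y) - 25)/4)/(5*cos(y)^4 + 2*cos(y)^3 + cos(y)^2 + 2*cos(y) + 2)^3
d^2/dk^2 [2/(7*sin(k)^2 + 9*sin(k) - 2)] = 2*(-196*sin(k)^4 - 189*sin(k)^3 + 157*sin(k)^2 + 360*sin(k) + 190)/(7*sin(k)^2 + 9*sin(k) - 2)^3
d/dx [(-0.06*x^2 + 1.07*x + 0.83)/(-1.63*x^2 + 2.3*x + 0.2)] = (1.6061*x^2 + 2.6818*x - 1.695)/(2.6569*x^4 - 7.498*x^3 + 4.638*x^2 + 0.92*x + 0.04)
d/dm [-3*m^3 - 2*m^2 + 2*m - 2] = -9*m^2 - 4*m + 2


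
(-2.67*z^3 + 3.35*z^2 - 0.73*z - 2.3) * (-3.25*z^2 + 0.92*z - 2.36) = 8.6775*z^5 - 13.3439*z^4 + 11.7557*z^3 - 1.1026*z^2 - 0.3932*z + 5.428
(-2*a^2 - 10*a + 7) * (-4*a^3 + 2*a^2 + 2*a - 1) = 8*a^5 + 36*a^4 - 52*a^3 - 4*a^2 + 24*a - 7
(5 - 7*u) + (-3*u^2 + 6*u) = -3*u^2 - u + 5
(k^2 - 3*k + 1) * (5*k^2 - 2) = 5*k^4 - 15*k^3 + 3*k^2 + 6*k - 2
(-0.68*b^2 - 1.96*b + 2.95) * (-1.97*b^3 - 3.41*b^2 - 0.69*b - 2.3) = 1.3396*b^5 + 6.18*b^4 + 1.3413*b^3 - 7.1431*b^2 + 2.4725*b - 6.785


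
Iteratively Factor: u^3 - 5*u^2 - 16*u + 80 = (u - 4)*(u^2 - u - 20) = (u - 4)*(u + 4)*(u - 5)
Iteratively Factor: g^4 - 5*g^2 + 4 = (g - 1)*(g^3 + g^2 - 4*g - 4) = (g - 1)*(g + 1)*(g^2 - 4) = (g - 2)*(g - 1)*(g + 1)*(g + 2)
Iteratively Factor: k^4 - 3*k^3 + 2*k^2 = (k - 2)*(k^3 - k^2) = k*(k - 2)*(k^2 - k) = k*(k - 2)*(k - 1)*(k)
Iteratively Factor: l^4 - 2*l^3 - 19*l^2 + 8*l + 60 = (l - 5)*(l^3 + 3*l^2 - 4*l - 12) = (l - 5)*(l - 2)*(l^2 + 5*l + 6) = (l - 5)*(l - 2)*(l + 2)*(l + 3)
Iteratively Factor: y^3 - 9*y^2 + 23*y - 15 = (y - 3)*(y^2 - 6*y + 5) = (y - 5)*(y - 3)*(y - 1)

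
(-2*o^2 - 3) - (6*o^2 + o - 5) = -8*o^2 - o + 2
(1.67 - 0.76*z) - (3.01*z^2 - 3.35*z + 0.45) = -3.01*z^2 + 2.59*z + 1.22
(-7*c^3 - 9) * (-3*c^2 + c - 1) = 21*c^5 - 7*c^4 + 7*c^3 + 27*c^2 - 9*c + 9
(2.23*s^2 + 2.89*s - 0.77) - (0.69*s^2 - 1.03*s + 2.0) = 1.54*s^2 + 3.92*s - 2.77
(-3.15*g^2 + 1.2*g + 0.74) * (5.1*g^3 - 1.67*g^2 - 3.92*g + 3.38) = -16.065*g^5 + 11.3805*g^4 + 14.118*g^3 - 16.5868*g^2 + 1.1552*g + 2.5012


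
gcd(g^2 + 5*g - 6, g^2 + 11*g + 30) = g + 6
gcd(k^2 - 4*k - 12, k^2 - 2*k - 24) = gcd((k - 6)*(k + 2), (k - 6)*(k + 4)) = k - 6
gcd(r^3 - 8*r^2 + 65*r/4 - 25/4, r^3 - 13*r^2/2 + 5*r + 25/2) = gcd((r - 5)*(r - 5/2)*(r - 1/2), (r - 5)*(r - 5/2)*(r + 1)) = r^2 - 15*r/2 + 25/2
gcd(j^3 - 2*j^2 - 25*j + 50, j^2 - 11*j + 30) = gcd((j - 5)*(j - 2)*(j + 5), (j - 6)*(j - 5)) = j - 5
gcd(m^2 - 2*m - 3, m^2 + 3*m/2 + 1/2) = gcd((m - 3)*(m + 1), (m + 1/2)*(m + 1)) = m + 1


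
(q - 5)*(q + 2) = q^2 - 3*q - 10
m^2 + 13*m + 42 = (m + 6)*(m + 7)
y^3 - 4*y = y*(y - 2)*(y + 2)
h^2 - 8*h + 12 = (h - 6)*(h - 2)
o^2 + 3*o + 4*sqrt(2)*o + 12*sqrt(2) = (o + 3)*(o + 4*sqrt(2))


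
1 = 1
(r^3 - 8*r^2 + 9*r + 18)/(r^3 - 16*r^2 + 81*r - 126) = (r + 1)/(r - 7)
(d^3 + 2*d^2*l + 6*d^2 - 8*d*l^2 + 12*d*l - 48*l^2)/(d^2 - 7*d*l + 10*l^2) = (d^2 + 4*d*l + 6*d + 24*l)/(d - 5*l)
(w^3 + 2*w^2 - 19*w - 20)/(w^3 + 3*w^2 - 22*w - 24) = (w + 5)/(w + 6)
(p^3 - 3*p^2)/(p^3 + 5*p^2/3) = 3*(p - 3)/(3*p + 5)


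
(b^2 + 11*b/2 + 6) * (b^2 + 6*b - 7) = b^4 + 23*b^3/2 + 32*b^2 - 5*b/2 - 42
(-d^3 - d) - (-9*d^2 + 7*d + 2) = -d^3 + 9*d^2 - 8*d - 2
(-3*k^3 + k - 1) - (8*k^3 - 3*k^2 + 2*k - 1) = -11*k^3 + 3*k^2 - k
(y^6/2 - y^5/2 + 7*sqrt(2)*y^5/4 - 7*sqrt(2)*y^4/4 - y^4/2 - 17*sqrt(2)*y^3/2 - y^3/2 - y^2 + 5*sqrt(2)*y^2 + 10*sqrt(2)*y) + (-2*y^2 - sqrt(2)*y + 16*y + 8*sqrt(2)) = y^6/2 - y^5/2 + 7*sqrt(2)*y^5/4 - 7*sqrt(2)*y^4/4 - y^4/2 - 17*sqrt(2)*y^3/2 - y^3/2 - 3*y^2 + 5*sqrt(2)*y^2 + 9*sqrt(2)*y + 16*y + 8*sqrt(2)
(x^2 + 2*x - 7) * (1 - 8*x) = -8*x^3 - 15*x^2 + 58*x - 7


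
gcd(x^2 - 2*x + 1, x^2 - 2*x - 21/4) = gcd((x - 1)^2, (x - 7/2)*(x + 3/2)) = 1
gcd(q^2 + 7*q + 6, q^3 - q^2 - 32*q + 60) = q + 6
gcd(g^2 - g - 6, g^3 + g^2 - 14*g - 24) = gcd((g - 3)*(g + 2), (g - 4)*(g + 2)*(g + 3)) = g + 2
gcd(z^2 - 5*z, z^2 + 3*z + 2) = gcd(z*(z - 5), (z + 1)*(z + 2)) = 1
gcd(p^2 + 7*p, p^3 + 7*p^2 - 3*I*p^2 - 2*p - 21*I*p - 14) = p + 7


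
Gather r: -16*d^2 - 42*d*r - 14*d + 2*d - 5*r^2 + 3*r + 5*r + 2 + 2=-16*d^2 - 12*d - 5*r^2 + r*(8 - 42*d) + 4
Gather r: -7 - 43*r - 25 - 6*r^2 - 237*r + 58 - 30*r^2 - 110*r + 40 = -36*r^2 - 390*r + 66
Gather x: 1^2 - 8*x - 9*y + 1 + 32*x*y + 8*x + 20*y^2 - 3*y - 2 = 32*x*y + 20*y^2 - 12*y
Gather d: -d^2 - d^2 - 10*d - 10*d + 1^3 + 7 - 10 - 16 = -2*d^2 - 20*d - 18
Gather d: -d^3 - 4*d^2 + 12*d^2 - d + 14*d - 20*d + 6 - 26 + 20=-d^3 + 8*d^2 - 7*d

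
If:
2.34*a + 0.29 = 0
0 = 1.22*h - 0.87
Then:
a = -0.12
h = 0.71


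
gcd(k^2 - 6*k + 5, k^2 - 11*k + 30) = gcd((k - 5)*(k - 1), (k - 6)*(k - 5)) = k - 5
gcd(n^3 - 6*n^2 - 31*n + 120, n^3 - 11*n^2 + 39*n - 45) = n - 3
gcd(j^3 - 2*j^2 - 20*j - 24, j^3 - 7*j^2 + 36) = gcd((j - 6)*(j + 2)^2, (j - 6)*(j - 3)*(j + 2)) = j^2 - 4*j - 12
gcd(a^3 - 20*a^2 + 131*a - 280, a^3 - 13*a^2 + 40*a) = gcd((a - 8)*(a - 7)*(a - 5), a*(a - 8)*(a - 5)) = a^2 - 13*a + 40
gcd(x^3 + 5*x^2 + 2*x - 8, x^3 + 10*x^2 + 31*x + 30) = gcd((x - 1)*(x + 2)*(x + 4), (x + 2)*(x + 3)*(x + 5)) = x + 2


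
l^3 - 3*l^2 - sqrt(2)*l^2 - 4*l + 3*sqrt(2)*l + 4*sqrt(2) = (l - 4)*(l + 1)*(l - sqrt(2))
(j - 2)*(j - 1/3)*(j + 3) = j^3 + 2*j^2/3 - 19*j/3 + 2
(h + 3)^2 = h^2 + 6*h + 9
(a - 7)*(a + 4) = a^2 - 3*a - 28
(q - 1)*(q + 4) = q^2 + 3*q - 4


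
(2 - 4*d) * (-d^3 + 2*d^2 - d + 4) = 4*d^4 - 10*d^3 + 8*d^2 - 18*d + 8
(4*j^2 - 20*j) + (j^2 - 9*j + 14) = 5*j^2 - 29*j + 14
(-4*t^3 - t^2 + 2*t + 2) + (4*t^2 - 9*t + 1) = -4*t^3 + 3*t^2 - 7*t + 3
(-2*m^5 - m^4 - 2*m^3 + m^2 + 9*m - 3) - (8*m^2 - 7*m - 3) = -2*m^5 - m^4 - 2*m^3 - 7*m^2 + 16*m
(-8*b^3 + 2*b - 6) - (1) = -8*b^3 + 2*b - 7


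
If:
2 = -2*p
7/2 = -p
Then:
No Solution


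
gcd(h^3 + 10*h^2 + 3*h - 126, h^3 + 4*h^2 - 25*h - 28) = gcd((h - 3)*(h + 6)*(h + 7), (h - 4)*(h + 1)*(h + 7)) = h + 7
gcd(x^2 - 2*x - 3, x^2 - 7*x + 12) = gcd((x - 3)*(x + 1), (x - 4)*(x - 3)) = x - 3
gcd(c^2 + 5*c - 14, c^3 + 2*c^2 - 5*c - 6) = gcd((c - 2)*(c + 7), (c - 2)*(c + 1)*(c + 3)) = c - 2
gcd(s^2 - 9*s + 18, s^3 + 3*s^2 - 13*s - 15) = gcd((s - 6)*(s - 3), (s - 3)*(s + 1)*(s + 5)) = s - 3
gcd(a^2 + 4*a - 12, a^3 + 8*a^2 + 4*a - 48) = a^2 + 4*a - 12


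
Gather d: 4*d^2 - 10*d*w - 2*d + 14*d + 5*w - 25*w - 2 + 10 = 4*d^2 + d*(12 - 10*w) - 20*w + 8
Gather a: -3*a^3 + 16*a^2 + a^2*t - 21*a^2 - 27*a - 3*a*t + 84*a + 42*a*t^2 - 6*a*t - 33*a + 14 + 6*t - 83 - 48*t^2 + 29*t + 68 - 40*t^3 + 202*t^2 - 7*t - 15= -3*a^3 + a^2*(t - 5) + a*(42*t^2 - 9*t + 24) - 40*t^3 + 154*t^2 + 28*t - 16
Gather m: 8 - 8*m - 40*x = -8*m - 40*x + 8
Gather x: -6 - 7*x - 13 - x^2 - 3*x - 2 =-x^2 - 10*x - 21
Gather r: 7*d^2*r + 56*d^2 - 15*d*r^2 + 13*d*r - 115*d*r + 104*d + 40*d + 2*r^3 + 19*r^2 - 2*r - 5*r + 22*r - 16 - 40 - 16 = 56*d^2 + 144*d + 2*r^3 + r^2*(19 - 15*d) + r*(7*d^2 - 102*d + 15) - 72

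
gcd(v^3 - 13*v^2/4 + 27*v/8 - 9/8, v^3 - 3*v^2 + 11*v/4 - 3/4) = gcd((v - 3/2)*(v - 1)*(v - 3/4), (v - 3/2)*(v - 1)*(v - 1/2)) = v^2 - 5*v/2 + 3/2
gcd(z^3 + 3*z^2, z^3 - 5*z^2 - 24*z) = z^2 + 3*z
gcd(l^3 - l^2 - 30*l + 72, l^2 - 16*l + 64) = 1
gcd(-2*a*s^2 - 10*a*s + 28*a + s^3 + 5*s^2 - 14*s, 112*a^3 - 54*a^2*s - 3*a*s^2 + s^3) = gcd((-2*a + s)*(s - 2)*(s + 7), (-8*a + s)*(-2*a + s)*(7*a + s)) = -2*a + s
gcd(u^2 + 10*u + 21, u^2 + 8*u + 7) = u + 7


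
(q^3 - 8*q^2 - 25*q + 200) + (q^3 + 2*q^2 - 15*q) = 2*q^3 - 6*q^2 - 40*q + 200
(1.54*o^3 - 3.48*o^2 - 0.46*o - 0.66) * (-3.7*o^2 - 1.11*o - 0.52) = -5.698*o^5 + 11.1666*o^4 + 4.764*o^3 + 4.7622*o^2 + 0.9718*o + 0.3432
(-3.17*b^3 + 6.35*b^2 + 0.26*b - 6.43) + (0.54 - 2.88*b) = -3.17*b^3 + 6.35*b^2 - 2.62*b - 5.89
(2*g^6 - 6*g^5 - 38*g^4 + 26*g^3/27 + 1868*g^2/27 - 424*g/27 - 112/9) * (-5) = -10*g^6 + 30*g^5 + 190*g^4 - 130*g^3/27 - 9340*g^2/27 + 2120*g/27 + 560/9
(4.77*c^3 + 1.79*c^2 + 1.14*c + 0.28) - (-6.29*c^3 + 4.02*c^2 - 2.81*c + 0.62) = 11.06*c^3 - 2.23*c^2 + 3.95*c - 0.34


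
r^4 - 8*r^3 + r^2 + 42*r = r*(r - 7)*(r - 3)*(r + 2)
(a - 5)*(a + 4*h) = a^2 + 4*a*h - 5*a - 20*h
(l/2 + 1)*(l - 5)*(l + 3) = l^3/2 - 19*l/2 - 15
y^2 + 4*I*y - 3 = (y + I)*(y + 3*I)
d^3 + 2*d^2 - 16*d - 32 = (d - 4)*(d + 2)*(d + 4)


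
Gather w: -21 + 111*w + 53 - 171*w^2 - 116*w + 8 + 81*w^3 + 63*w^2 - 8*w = 81*w^3 - 108*w^2 - 13*w + 40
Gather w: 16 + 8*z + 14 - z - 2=7*z + 28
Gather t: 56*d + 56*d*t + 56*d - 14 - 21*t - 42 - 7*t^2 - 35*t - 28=112*d - 7*t^2 + t*(56*d - 56) - 84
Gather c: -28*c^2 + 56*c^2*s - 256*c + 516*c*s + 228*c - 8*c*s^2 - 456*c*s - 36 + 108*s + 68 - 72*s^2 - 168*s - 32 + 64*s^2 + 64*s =c^2*(56*s - 28) + c*(-8*s^2 + 60*s - 28) - 8*s^2 + 4*s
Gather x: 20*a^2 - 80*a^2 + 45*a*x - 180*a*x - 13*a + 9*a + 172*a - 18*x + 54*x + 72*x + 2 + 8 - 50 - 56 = -60*a^2 + 168*a + x*(108 - 135*a) - 96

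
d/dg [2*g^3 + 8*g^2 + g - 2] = 6*g^2 + 16*g + 1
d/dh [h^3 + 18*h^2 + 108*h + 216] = 3*h^2 + 36*h + 108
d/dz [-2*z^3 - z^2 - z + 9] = -6*z^2 - 2*z - 1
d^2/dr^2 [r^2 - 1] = 2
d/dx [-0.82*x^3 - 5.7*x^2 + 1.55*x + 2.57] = -2.46*x^2 - 11.4*x + 1.55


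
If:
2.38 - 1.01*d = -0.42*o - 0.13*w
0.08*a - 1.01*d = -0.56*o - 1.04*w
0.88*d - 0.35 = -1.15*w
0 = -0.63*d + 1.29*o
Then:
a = 47.29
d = 2.68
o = 1.31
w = -1.74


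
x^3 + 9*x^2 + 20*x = x*(x + 4)*(x + 5)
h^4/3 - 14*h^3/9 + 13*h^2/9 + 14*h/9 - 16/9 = (h/3 + 1/3)*(h - 8/3)*(h - 2)*(h - 1)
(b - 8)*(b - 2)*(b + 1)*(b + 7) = b^4 - 2*b^3 - 57*b^2 + 58*b + 112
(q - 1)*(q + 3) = q^2 + 2*q - 3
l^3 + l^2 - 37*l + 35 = (l - 5)*(l - 1)*(l + 7)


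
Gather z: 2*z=2*z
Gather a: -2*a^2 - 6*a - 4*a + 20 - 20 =-2*a^2 - 10*a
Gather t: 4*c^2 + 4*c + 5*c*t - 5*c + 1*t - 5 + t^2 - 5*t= 4*c^2 - c + t^2 + t*(5*c - 4) - 5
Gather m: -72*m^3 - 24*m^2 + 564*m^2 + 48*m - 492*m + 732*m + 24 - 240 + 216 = -72*m^3 + 540*m^2 + 288*m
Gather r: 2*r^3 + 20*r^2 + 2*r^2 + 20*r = 2*r^3 + 22*r^2 + 20*r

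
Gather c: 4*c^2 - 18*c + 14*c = 4*c^2 - 4*c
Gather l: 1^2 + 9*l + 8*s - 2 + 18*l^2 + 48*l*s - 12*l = 18*l^2 + l*(48*s - 3) + 8*s - 1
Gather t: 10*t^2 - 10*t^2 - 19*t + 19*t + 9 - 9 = 0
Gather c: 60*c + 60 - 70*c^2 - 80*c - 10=-70*c^2 - 20*c + 50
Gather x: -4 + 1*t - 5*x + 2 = t - 5*x - 2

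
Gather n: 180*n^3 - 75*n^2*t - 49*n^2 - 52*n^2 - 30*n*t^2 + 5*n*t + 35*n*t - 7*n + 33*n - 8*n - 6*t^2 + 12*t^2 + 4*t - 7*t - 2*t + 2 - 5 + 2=180*n^3 + n^2*(-75*t - 101) + n*(-30*t^2 + 40*t + 18) + 6*t^2 - 5*t - 1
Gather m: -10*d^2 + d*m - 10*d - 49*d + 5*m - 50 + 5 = -10*d^2 - 59*d + m*(d + 5) - 45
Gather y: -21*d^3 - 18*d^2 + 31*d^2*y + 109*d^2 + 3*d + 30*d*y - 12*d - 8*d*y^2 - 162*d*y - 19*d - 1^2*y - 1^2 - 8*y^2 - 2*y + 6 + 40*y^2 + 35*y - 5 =-21*d^3 + 91*d^2 - 28*d + y^2*(32 - 8*d) + y*(31*d^2 - 132*d + 32)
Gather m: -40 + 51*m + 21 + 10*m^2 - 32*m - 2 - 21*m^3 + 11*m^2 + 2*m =-21*m^3 + 21*m^2 + 21*m - 21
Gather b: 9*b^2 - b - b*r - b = 9*b^2 + b*(-r - 2)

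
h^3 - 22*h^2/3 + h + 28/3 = (h - 7)*(h - 4/3)*(h + 1)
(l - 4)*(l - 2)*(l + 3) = l^3 - 3*l^2 - 10*l + 24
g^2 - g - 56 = (g - 8)*(g + 7)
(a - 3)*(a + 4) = a^2 + a - 12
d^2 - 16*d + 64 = (d - 8)^2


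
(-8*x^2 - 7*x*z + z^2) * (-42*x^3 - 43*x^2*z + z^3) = 336*x^5 + 638*x^4*z + 259*x^3*z^2 - 51*x^2*z^3 - 7*x*z^4 + z^5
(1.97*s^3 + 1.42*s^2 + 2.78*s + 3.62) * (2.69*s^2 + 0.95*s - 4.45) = 5.2993*s^5 + 5.6913*s^4 + 0.0606999999999989*s^3 + 6.0598*s^2 - 8.932*s - 16.109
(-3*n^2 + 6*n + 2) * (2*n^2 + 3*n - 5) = -6*n^4 + 3*n^3 + 37*n^2 - 24*n - 10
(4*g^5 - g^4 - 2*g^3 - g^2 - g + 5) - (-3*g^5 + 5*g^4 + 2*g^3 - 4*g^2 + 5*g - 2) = 7*g^5 - 6*g^4 - 4*g^3 + 3*g^2 - 6*g + 7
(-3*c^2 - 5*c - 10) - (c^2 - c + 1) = -4*c^2 - 4*c - 11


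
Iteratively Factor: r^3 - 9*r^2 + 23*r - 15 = (r - 3)*(r^2 - 6*r + 5) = (r - 3)*(r - 1)*(r - 5)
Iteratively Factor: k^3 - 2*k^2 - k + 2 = (k - 2)*(k^2 - 1) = (k - 2)*(k + 1)*(k - 1)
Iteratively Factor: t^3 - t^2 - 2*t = (t - 2)*(t^2 + t) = t*(t - 2)*(t + 1)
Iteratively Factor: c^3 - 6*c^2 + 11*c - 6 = (c - 2)*(c^2 - 4*c + 3) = (c - 3)*(c - 2)*(c - 1)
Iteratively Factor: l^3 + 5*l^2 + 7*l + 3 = (l + 1)*(l^2 + 4*l + 3) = (l + 1)*(l + 3)*(l + 1)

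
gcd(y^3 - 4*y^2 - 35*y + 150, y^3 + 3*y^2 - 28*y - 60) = y^2 + y - 30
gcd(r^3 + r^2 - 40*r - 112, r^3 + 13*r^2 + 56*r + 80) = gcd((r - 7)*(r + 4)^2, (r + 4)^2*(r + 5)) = r^2 + 8*r + 16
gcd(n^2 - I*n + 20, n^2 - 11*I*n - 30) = n - 5*I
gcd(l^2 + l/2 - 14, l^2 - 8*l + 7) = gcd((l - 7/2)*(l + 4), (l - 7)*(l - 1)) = 1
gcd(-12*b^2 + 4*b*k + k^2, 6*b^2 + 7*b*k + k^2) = 6*b + k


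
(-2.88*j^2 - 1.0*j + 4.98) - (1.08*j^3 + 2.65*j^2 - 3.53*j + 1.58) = -1.08*j^3 - 5.53*j^2 + 2.53*j + 3.4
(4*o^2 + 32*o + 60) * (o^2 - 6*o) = 4*o^4 + 8*o^3 - 132*o^2 - 360*o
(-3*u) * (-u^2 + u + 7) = 3*u^3 - 3*u^2 - 21*u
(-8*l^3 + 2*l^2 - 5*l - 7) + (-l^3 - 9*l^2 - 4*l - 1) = -9*l^3 - 7*l^2 - 9*l - 8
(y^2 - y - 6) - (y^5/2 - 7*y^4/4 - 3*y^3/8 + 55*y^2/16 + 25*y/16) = -y^5/2 + 7*y^4/4 + 3*y^3/8 - 39*y^2/16 - 41*y/16 - 6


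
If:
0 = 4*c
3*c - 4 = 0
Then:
No Solution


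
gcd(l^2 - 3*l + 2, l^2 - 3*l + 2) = l^2 - 3*l + 2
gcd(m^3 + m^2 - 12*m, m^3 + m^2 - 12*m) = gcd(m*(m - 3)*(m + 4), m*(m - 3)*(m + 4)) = m^3 + m^2 - 12*m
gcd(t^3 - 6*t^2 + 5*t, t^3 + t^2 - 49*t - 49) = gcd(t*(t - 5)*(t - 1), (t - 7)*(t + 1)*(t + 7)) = 1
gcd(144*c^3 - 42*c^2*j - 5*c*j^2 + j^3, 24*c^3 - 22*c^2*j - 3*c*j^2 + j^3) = 1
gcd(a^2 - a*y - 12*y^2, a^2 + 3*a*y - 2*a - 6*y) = a + 3*y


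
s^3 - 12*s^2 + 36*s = s*(s - 6)^2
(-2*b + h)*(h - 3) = -2*b*h + 6*b + h^2 - 3*h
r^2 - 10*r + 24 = (r - 6)*(r - 4)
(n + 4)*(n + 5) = n^2 + 9*n + 20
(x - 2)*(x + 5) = x^2 + 3*x - 10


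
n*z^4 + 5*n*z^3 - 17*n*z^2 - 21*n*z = z*(z - 3)*(z + 7)*(n*z + n)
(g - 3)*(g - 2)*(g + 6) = g^3 + g^2 - 24*g + 36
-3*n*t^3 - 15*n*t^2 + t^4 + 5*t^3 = t^2*(-3*n + t)*(t + 5)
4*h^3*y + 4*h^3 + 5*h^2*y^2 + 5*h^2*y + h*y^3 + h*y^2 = (h + y)*(4*h + y)*(h*y + h)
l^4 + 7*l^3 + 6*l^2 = l^2*(l + 1)*(l + 6)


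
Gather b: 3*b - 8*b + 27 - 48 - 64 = -5*b - 85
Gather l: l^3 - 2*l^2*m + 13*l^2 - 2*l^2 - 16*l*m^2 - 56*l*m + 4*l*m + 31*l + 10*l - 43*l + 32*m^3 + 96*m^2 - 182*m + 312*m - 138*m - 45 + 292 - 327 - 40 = l^3 + l^2*(11 - 2*m) + l*(-16*m^2 - 52*m - 2) + 32*m^3 + 96*m^2 - 8*m - 120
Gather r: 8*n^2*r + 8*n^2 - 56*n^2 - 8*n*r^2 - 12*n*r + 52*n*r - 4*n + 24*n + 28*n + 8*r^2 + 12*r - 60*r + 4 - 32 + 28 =-48*n^2 + 48*n + r^2*(8 - 8*n) + r*(8*n^2 + 40*n - 48)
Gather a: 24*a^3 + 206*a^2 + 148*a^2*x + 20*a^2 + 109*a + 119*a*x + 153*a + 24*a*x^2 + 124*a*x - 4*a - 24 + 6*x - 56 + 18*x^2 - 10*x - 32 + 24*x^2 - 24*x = 24*a^3 + a^2*(148*x + 226) + a*(24*x^2 + 243*x + 258) + 42*x^2 - 28*x - 112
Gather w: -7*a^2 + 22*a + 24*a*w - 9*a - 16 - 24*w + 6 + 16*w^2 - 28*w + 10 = -7*a^2 + 13*a + 16*w^2 + w*(24*a - 52)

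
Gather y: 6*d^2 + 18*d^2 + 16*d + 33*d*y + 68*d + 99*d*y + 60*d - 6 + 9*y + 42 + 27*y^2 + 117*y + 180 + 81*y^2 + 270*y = 24*d^2 + 144*d + 108*y^2 + y*(132*d + 396) + 216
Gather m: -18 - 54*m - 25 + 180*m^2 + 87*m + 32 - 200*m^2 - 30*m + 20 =-20*m^2 + 3*m + 9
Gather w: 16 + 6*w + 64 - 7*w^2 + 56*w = -7*w^2 + 62*w + 80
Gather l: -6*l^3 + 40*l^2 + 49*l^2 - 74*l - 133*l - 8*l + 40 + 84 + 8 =-6*l^3 + 89*l^2 - 215*l + 132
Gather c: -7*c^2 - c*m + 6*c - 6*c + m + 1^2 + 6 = -7*c^2 - c*m + m + 7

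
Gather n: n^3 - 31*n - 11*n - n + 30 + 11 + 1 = n^3 - 43*n + 42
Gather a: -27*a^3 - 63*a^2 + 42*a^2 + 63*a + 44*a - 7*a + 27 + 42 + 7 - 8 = -27*a^3 - 21*a^2 + 100*a + 68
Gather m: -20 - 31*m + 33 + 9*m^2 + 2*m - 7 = 9*m^2 - 29*m + 6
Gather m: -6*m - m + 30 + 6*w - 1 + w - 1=-7*m + 7*w + 28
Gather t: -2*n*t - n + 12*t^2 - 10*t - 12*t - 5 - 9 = -n + 12*t^2 + t*(-2*n - 22) - 14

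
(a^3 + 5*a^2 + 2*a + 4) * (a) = a^4 + 5*a^3 + 2*a^2 + 4*a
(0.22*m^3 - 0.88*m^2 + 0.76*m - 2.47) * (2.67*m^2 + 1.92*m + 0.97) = 0.5874*m^5 - 1.9272*m^4 + 0.553*m^3 - 5.9893*m^2 - 4.0052*m - 2.3959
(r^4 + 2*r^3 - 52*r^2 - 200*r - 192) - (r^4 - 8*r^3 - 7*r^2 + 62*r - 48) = 10*r^3 - 45*r^2 - 262*r - 144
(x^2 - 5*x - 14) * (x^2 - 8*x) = x^4 - 13*x^3 + 26*x^2 + 112*x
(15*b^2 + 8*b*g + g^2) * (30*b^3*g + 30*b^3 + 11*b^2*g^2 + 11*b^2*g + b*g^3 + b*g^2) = 450*b^5*g + 450*b^5 + 405*b^4*g^2 + 405*b^4*g + 133*b^3*g^3 + 133*b^3*g^2 + 19*b^2*g^4 + 19*b^2*g^3 + b*g^5 + b*g^4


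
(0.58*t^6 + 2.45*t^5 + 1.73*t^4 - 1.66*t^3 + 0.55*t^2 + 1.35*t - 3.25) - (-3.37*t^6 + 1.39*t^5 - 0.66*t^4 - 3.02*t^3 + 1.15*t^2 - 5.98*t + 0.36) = 3.95*t^6 + 1.06*t^5 + 2.39*t^4 + 1.36*t^3 - 0.6*t^2 + 7.33*t - 3.61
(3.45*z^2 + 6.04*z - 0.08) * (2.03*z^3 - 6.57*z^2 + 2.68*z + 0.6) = 7.0035*z^5 - 10.4053*z^4 - 30.5992*z^3 + 18.7828*z^2 + 3.4096*z - 0.048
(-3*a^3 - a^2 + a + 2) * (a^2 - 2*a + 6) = -3*a^5 + 5*a^4 - 15*a^3 - 6*a^2 + 2*a + 12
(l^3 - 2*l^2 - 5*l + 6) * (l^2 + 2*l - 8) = l^5 - 17*l^3 + 12*l^2 + 52*l - 48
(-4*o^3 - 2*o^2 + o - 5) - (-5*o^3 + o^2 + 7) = o^3 - 3*o^2 + o - 12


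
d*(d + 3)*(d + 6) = d^3 + 9*d^2 + 18*d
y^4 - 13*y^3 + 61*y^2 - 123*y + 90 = (y - 5)*(y - 3)^2*(y - 2)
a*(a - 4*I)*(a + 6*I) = a^3 + 2*I*a^2 + 24*a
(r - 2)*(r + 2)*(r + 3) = r^3 + 3*r^2 - 4*r - 12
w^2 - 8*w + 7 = (w - 7)*(w - 1)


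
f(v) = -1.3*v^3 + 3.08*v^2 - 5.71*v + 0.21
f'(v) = -3.9*v^2 + 6.16*v - 5.71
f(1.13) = -4.19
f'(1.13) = -3.73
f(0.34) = -1.43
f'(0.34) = -4.07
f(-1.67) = 24.39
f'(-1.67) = -26.87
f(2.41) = -13.86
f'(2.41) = -13.52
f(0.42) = -1.74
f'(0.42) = -3.81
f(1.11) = -4.11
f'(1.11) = -3.68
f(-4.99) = 266.92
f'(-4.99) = -133.56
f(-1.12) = 12.30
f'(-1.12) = -17.50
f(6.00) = -203.97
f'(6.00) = -109.15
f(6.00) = -203.97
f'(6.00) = -109.15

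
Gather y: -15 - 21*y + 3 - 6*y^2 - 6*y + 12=-6*y^2 - 27*y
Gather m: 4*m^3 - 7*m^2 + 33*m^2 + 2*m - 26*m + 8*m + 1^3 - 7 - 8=4*m^3 + 26*m^2 - 16*m - 14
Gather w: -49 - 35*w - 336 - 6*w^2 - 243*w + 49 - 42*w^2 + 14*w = -48*w^2 - 264*w - 336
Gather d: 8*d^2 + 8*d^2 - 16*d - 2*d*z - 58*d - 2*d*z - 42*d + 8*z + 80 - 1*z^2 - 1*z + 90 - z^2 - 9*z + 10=16*d^2 + d*(-4*z - 116) - 2*z^2 - 2*z + 180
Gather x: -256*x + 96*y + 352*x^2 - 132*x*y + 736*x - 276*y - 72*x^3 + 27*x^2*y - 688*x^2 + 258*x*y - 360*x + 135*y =-72*x^3 + x^2*(27*y - 336) + x*(126*y + 120) - 45*y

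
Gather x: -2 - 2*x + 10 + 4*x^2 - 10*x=4*x^2 - 12*x + 8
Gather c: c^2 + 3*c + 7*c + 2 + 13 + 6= c^2 + 10*c + 21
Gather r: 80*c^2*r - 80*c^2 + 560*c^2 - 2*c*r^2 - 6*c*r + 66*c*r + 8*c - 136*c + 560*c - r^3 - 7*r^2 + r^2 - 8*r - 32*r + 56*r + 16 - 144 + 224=480*c^2 + 432*c - r^3 + r^2*(-2*c - 6) + r*(80*c^2 + 60*c + 16) + 96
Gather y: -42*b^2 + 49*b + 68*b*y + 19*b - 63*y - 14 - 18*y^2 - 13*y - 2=-42*b^2 + 68*b - 18*y^2 + y*(68*b - 76) - 16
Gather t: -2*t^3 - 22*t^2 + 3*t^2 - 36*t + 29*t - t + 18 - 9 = -2*t^3 - 19*t^2 - 8*t + 9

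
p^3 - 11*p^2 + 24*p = p*(p - 8)*(p - 3)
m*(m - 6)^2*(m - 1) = m^4 - 13*m^3 + 48*m^2 - 36*m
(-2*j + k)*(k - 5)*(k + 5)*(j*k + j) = -2*j^2*k^3 - 2*j^2*k^2 + 50*j^2*k + 50*j^2 + j*k^4 + j*k^3 - 25*j*k^2 - 25*j*k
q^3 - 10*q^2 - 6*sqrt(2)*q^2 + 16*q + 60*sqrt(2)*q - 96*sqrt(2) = (q - 8)*(q - 2)*(q - 6*sqrt(2))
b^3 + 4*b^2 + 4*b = b*(b + 2)^2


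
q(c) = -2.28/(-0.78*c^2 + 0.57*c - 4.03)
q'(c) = -2.28*(1.56*c - 0.57)/(-0.78*c^2 + 0.57*c - 4.03)^2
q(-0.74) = 0.47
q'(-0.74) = 0.17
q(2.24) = 0.34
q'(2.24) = -0.15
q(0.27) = 0.58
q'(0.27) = 0.02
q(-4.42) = 0.10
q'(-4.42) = 0.04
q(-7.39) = 0.04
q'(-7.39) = 0.01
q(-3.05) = 0.18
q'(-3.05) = 0.07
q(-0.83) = 0.45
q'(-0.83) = 0.17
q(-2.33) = 0.24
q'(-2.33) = 0.10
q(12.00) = 0.02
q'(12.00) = -0.00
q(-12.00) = 0.02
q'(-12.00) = 0.00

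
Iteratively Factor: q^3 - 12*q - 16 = (q - 4)*(q^2 + 4*q + 4) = (q - 4)*(q + 2)*(q + 2)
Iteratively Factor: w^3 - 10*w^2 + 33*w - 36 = (w - 3)*(w^2 - 7*w + 12) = (w - 4)*(w - 3)*(w - 3)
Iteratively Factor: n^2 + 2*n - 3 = (n - 1)*(n + 3)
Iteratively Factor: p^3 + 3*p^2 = (p)*(p^2 + 3*p) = p*(p + 3)*(p)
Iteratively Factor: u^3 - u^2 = (u)*(u^2 - u) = u^2*(u - 1)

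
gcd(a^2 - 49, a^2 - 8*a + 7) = a - 7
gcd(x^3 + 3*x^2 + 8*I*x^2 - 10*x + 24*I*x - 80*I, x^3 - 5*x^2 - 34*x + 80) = x^2 + 3*x - 10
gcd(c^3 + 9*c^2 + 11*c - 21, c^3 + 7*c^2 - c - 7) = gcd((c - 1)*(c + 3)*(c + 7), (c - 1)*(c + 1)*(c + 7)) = c^2 + 6*c - 7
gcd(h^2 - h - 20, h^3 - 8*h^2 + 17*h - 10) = h - 5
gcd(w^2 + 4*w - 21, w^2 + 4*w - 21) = w^2 + 4*w - 21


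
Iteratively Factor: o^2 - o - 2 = (o - 2)*(o + 1)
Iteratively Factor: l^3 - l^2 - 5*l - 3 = (l + 1)*(l^2 - 2*l - 3) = (l - 3)*(l + 1)*(l + 1)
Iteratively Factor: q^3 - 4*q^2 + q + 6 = (q + 1)*(q^2 - 5*q + 6) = (q - 2)*(q + 1)*(q - 3)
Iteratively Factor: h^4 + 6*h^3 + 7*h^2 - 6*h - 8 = (h - 1)*(h^3 + 7*h^2 + 14*h + 8) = (h - 1)*(h + 2)*(h^2 + 5*h + 4) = (h - 1)*(h + 2)*(h + 4)*(h + 1)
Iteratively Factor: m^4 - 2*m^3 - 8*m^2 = (m)*(m^3 - 2*m^2 - 8*m) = m^2*(m^2 - 2*m - 8) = m^2*(m - 4)*(m + 2)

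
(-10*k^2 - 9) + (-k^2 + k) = -11*k^2 + k - 9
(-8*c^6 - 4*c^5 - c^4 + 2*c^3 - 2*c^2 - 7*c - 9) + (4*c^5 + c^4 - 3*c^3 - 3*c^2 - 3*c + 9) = -8*c^6 - c^3 - 5*c^2 - 10*c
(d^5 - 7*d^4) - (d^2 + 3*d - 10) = d^5 - 7*d^4 - d^2 - 3*d + 10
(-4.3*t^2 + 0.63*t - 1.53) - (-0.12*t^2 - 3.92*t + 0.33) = -4.18*t^2 + 4.55*t - 1.86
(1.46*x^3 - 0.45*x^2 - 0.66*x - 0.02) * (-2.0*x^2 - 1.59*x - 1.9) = -2.92*x^5 - 1.4214*x^4 - 0.7385*x^3 + 1.9444*x^2 + 1.2858*x + 0.038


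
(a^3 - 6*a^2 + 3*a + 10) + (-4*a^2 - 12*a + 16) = a^3 - 10*a^2 - 9*a + 26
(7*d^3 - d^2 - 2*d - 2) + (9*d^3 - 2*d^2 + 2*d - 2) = 16*d^3 - 3*d^2 - 4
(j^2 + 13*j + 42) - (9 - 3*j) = j^2 + 16*j + 33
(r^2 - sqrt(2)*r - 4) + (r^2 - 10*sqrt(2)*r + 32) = 2*r^2 - 11*sqrt(2)*r + 28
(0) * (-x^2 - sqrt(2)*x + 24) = 0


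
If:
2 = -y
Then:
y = -2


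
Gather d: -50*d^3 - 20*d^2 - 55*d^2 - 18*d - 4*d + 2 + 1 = -50*d^3 - 75*d^2 - 22*d + 3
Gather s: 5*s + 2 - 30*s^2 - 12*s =-30*s^2 - 7*s + 2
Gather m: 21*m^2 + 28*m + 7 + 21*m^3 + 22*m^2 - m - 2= 21*m^3 + 43*m^2 + 27*m + 5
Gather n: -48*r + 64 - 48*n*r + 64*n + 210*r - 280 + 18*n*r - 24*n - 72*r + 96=n*(40 - 30*r) + 90*r - 120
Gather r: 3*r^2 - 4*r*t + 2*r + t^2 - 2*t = 3*r^2 + r*(2 - 4*t) + t^2 - 2*t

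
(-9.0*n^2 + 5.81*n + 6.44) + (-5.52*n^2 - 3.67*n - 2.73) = -14.52*n^2 + 2.14*n + 3.71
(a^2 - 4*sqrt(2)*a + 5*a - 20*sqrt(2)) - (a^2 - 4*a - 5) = -4*sqrt(2)*a + 9*a - 20*sqrt(2) + 5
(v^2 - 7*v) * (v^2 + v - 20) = v^4 - 6*v^3 - 27*v^2 + 140*v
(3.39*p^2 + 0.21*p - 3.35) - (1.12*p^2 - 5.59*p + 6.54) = 2.27*p^2 + 5.8*p - 9.89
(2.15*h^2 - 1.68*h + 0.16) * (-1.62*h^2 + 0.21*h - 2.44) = -3.483*h^4 + 3.1731*h^3 - 5.858*h^2 + 4.1328*h - 0.3904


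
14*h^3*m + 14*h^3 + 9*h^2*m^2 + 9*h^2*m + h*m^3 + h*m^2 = (2*h + m)*(7*h + m)*(h*m + h)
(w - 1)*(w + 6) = w^2 + 5*w - 6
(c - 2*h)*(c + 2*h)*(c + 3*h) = c^3 + 3*c^2*h - 4*c*h^2 - 12*h^3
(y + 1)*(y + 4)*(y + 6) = y^3 + 11*y^2 + 34*y + 24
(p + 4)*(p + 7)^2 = p^3 + 18*p^2 + 105*p + 196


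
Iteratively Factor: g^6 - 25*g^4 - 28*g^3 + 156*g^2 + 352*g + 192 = (g + 2)*(g^5 - 2*g^4 - 21*g^3 + 14*g^2 + 128*g + 96) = (g + 2)^2*(g^4 - 4*g^3 - 13*g^2 + 40*g + 48) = (g + 1)*(g + 2)^2*(g^3 - 5*g^2 - 8*g + 48) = (g + 1)*(g + 2)^2*(g + 3)*(g^2 - 8*g + 16) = (g - 4)*(g + 1)*(g + 2)^2*(g + 3)*(g - 4)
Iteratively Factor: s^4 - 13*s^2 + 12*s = (s)*(s^3 - 13*s + 12) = s*(s + 4)*(s^2 - 4*s + 3) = s*(s - 1)*(s + 4)*(s - 3)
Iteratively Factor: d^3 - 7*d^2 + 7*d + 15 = (d + 1)*(d^2 - 8*d + 15) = (d - 3)*(d + 1)*(d - 5)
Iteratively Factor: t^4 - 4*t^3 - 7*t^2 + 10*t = (t)*(t^3 - 4*t^2 - 7*t + 10) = t*(t - 1)*(t^2 - 3*t - 10) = t*(t - 5)*(t - 1)*(t + 2)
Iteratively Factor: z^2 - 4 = (z - 2)*(z + 2)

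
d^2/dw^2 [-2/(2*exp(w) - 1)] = (-8*exp(w) - 4)*exp(w)/(2*exp(w) - 1)^3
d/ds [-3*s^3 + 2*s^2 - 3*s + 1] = -9*s^2 + 4*s - 3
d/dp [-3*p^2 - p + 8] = -6*p - 1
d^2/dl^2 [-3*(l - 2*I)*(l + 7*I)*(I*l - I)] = -18*I*l + 30 + 6*I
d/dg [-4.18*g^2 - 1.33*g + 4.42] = -8.36*g - 1.33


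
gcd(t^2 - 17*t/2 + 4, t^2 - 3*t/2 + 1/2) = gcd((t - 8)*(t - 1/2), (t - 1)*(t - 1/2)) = t - 1/2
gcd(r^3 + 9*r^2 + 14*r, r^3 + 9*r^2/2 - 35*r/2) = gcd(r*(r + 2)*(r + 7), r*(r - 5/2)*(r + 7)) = r^2 + 7*r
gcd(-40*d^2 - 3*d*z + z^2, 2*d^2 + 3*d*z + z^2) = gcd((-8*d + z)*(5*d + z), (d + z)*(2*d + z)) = 1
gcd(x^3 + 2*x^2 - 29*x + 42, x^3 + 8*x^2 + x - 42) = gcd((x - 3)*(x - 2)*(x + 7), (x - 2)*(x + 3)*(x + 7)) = x^2 + 5*x - 14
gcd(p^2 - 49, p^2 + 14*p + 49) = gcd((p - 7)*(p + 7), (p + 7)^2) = p + 7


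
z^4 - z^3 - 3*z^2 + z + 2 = (z - 2)*(z - 1)*(z + 1)^2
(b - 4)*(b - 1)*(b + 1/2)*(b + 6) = b^4 + 3*b^3/2 - 51*b^2/2 + 11*b + 12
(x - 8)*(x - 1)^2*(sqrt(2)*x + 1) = sqrt(2)*x^4 - 10*sqrt(2)*x^3 + x^3 - 10*x^2 + 17*sqrt(2)*x^2 - 8*sqrt(2)*x + 17*x - 8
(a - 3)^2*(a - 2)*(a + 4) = a^4 - 4*a^3 - 11*a^2 + 66*a - 72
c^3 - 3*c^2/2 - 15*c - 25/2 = (c - 5)*(c + 1)*(c + 5/2)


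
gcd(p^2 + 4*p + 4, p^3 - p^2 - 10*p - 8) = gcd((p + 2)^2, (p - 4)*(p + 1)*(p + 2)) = p + 2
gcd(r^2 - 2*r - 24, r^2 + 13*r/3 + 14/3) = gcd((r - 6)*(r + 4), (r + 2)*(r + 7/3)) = 1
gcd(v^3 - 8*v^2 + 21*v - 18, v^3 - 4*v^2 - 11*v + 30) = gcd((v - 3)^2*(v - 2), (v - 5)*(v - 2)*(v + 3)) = v - 2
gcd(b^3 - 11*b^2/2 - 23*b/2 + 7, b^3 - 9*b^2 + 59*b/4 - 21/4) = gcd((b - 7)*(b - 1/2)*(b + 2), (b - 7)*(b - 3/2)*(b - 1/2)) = b^2 - 15*b/2 + 7/2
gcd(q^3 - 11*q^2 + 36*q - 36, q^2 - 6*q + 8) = q - 2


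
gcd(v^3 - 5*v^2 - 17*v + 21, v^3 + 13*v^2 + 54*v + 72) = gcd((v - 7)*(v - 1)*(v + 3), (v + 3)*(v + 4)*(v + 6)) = v + 3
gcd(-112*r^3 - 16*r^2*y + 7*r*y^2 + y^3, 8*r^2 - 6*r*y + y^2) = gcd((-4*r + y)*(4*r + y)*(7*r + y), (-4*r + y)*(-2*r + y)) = -4*r + y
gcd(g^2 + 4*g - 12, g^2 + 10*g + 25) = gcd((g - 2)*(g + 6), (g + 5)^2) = 1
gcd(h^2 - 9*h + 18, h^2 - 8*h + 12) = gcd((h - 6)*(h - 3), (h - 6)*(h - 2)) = h - 6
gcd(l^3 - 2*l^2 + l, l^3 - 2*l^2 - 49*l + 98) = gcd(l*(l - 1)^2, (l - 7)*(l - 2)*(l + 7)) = 1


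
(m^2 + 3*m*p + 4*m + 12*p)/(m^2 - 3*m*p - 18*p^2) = (-m - 4)/(-m + 6*p)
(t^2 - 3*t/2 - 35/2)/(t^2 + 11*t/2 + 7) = (t - 5)/(t + 2)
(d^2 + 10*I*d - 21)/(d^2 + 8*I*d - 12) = (d^2 + 10*I*d - 21)/(d^2 + 8*I*d - 12)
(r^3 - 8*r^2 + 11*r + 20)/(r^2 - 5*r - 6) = (r^2 - 9*r + 20)/(r - 6)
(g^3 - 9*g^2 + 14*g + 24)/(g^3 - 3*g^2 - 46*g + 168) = (g + 1)/(g + 7)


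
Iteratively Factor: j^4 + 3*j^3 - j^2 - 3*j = (j)*(j^3 + 3*j^2 - j - 3) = j*(j + 1)*(j^2 + 2*j - 3) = j*(j - 1)*(j + 1)*(j + 3)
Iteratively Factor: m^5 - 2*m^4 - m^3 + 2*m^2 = (m)*(m^4 - 2*m^3 - m^2 + 2*m) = m*(m + 1)*(m^3 - 3*m^2 + 2*m) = m*(m - 2)*(m + 1)*(m^2 - m) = m*(m - 2)*(m - 1)*(m + 1)*(m)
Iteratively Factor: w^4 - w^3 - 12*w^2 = (w)*(w^3 - w^2 - 12*w) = w*(w + 3)*(w^2 - 4*w) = w^2*(w + 3)*(w - 4)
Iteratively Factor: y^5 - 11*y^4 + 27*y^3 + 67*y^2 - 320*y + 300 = (y - 5)*(y^4 - 6*y^3 - 3*y^2 + 52*y - 60) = (y - 5)*(y - 2)*(y^3 - 4*y^2 - 11*y + 30) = (y - 5)^2*(y - 2)*(y^2 + y - 6) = (y - 5)^2*(y - 2)^2*(y + 3)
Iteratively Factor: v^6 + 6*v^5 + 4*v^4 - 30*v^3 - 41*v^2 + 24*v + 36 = (v - 1)*(v^5 + 7*v^4 + 11*v^3 - 19*v^2 - 60*v - 36) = (v - 1)*(v + 3)*(v^4 + 4*v^3 - v^2 - 16*v - 12) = (v - 1)*(v + 2)*(v + 3)*(v^3 + 2*v^2 - 5*v - 6) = (v - 2)*(v - 1)*(v + 2)*(v + 3)*(v^2 + 4*v + 3) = (v - 2)*(v - 1)*(v + 2)*(v + 3)^2*(v + 1)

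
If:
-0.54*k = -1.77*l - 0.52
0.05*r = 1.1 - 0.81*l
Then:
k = 5.41426611796982 - 0.202331961591221*r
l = 1.35802469135802 - 0.0617283950617284*r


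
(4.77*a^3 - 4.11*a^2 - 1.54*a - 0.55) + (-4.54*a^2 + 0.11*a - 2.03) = 4.77*a^3 - 8.65*a^2 - 1.43*a - 2.58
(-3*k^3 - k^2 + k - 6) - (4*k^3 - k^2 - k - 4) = -7*k^3 + 2*k - 2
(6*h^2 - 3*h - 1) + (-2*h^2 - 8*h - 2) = 4*h^2 - 11*h - 3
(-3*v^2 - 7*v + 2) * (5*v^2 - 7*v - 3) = -15*v^4 - 14*v^3 + 68*v^2 + 7*v - 6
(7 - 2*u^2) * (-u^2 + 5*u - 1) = 2*u^4 - 10*u^3 - 5*u^2 + 35*u - 7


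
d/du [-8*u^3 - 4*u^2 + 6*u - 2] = -24*u^2 - 8*u + 6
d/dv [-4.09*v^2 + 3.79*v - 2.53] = 3.79 - 8.18*v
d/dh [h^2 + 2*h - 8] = 2*h + 2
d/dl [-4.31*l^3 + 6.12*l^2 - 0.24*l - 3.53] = -12.93*l^2 + 12.24*l - 0.24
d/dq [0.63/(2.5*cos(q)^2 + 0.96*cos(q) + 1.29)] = (3.15*cos(q) + 0.6048)*sin(q)/(2.5*cos(q)^2 + 0.96*cos(q) + 1.29)^2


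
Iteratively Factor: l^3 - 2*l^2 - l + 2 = (l + 1)*(l^2 - 3*l + 2) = (l - 1)*(l + 1)*(l - 2)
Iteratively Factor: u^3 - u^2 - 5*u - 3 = (u - 3)*(u^2 + 2*u + 1) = (u - 3)*(u + 1)*(u + 1)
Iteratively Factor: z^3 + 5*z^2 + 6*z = (z)*(z^2 + 5*z + 6) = z*(z + 3)*(z + 2)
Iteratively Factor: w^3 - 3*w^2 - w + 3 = (w - 1)*(w^2 - 2*w - 3) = (w - 1)*(w + 1)*(w - 3)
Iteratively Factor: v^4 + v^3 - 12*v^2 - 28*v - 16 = (v + 2)*(v^3 - v^2 - 10*v - 8) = (v + 1)*(v + 2)*(v^2 - 2*v - 8) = (v + 1)*(v + 2)^2*(v - 4)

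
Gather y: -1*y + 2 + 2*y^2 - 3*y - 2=2*y^2 - 4*y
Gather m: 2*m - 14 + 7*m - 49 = 9*m - 63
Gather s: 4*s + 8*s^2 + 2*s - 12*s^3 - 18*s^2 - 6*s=-12*s^3 - 10*s^2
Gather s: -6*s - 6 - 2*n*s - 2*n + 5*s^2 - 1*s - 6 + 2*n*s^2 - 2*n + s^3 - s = -4*n + s^3 + s^2*(2*n + 5) + s*(-2*n - 8) - 12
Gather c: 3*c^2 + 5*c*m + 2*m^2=3*c^2 + 5*c*m + 2*m^2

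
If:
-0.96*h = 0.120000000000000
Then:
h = -0.12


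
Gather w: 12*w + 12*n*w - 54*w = w*(12*n - 42)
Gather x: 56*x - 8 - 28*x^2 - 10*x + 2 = -28*x^2 + 46*x - 6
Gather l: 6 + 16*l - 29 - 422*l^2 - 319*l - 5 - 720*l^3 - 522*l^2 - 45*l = -720*l^3 - 944*l^2 - 348*l - 28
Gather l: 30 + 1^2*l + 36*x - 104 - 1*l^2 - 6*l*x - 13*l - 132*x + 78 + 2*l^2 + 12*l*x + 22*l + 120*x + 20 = l^2 + l*(6*x + 10) + 24*x + 24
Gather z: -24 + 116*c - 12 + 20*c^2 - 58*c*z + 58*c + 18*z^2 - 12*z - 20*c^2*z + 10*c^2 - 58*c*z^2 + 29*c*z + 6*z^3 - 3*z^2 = 30*c^2 + 174*c + 6*z^3 + z^2*(15 - 58*c) + z*(-20*c^2 - 29*c - 12) - 36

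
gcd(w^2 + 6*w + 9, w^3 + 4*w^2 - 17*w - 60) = w + 3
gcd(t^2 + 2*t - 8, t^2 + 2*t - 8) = t^2 + 2*t - 8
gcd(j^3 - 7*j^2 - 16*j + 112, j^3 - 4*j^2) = j - 4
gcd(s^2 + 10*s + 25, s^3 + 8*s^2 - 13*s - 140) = s + 5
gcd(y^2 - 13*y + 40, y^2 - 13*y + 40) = y^2 - 13*y + 40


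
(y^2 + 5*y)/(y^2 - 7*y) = (y + 5)/(y - 7)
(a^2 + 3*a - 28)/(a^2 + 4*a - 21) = (a - 4)/(a - 3)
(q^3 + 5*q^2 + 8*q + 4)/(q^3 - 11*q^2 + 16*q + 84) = (q^2 + 3*q + 2)/(q^2 - 13*q + 42)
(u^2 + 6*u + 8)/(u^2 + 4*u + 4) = (u + 4)/(u + 2)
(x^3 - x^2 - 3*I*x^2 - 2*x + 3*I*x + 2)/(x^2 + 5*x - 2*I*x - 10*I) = (x^2 - x*(1 + I) + I)/(x + 5)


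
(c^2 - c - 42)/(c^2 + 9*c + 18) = (c - 7)/(c + 3)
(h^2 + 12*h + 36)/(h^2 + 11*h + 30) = (h + 6)/(h + 5)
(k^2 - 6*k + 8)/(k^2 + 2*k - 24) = (k - 2)/(k + 6)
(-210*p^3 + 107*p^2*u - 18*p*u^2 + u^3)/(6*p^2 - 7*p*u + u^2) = (-35*p^2 + 12*p*u - u^2)/(p - u)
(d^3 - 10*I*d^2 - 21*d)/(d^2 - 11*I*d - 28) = d*(d - 3*I)/(d - 4*I)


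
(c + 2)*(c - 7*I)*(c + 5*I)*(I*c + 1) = I*c^4 + 3*c^3 + 2*I*c^3 + 6*c^2 + 33*I*c^2 + 35*c + 66*I*c + 70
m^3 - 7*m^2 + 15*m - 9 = (m - 3)^2*(m - 1)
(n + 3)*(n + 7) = n^2 + 10*n + 21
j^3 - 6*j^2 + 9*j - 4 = (j - 4)*(j - 1)^2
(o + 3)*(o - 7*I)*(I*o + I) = I*o^3 + 7*o^2 + 4*I*o^2 + 28*o + 3*I*o + 21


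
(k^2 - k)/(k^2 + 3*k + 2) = k*(k - 1)/(k^2 + 3*k + 2)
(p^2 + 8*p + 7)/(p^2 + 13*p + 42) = (p + 1)/(p + 6)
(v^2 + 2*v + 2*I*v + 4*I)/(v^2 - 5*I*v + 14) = (v + 2)/(v - 7*I)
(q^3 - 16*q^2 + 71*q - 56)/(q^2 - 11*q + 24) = (q^2 - 8*q + 7)/(q - 3)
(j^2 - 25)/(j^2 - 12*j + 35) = (j + 5)/(j - 7)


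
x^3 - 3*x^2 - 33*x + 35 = (x - 7)*(x - 1)*(x + 5)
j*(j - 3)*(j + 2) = j^3 - j^2 - 6*j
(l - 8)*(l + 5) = l^2 - 3*l - 40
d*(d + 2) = d^2 + 2*d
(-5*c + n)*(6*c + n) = -30*c^2 + c*n + n^2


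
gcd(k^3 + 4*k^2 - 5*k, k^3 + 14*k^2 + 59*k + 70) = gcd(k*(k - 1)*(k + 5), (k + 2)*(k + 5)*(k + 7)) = k + 5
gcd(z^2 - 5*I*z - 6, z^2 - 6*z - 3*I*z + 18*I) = z - 3*I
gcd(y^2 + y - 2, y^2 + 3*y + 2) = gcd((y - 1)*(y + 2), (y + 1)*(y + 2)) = y + 2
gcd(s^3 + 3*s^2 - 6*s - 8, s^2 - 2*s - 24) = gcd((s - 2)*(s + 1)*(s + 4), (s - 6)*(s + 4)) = s + 4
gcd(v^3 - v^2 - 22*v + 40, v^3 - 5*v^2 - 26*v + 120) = v^2 + v - 20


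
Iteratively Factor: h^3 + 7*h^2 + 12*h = (h + 3)*(h^2 + 4*h) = (h + 3)*(h + 4)*(h)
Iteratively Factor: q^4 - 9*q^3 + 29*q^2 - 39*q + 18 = (q - 3)*(q^3 - 6*q^2 + 11*q - 6) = (q - 3)*(q - 2)*(q^2 - 4*q + 3) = (q - 3)^2*(q - 2)*(q - 1)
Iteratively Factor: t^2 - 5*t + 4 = (t - 4)*(t - 1)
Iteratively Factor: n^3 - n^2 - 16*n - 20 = (n + 2)*(n^2 - 3*n - 10) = (n + 2)^2*(n - 5)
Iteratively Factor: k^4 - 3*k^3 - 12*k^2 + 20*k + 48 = (k + 2)*(k^3 - 5*k^2 - 2*k + 24) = (k - 4)*(k + 2)*(k^2 - k - 6) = (k - 4)*(k + 2)^2*(k - 3)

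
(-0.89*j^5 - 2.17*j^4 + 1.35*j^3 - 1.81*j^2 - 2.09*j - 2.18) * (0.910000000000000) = -0.8099*j^5 - 1.9747*j^4 + 1.2285*j^3 - 1.6471*j^2 - 1.9019*j - 1.9838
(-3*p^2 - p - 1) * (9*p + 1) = -27*p^3 - 12*p^2 - 10*p - 1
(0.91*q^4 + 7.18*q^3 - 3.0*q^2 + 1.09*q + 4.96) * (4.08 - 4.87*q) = -4.4317*q^5 - 31.2538*q^4 + 43.9044*q^3 - 17.5483*q^2 - 19.708*q + 20.2368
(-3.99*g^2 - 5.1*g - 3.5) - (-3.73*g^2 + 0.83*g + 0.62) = -0.26*g^2 - 5.93*g - 4.12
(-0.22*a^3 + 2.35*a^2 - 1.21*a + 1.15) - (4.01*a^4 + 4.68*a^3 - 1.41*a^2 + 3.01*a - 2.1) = -4.01*a^4 - 4.9*a^3 + 3.76*a^2 - 4.22*a + 3.25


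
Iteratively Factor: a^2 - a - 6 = (a + 2)*(a - 3)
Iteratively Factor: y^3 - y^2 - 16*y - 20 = (y + 2)*(y^2 - 3*y - 10) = (y + 2)^2*(y - 5)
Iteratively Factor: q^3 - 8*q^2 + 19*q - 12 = (q - 4)*(q^2 - 4*q + 3) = (q - 4)*(q - 3)*(q - 1)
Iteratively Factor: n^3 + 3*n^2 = (n)*(n^2 + 3*n) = n*(n + 3)*(n)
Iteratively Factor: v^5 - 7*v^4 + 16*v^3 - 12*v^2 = (v - 3)*(v^4 - 4*v^3 + 4*v^2) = (v - 3)*(v - 2)*(v^3 - 2*v^2) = v*(v - 3)*(v - 2)*(v^2 - 2*v) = v^2*(v - 3)*(v - 2)*(v - 2)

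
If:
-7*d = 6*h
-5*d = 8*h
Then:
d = 0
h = 0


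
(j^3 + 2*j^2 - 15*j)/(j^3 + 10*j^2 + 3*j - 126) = j*(j + 5)/(j^2 + 13*j + 42)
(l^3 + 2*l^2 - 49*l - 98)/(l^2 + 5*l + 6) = (l^2 - 49)/(l + 3)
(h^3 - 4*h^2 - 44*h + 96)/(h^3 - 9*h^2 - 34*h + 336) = (h - 2)/(h - 7)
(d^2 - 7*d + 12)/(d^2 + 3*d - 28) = (d - 3)/(d + 7)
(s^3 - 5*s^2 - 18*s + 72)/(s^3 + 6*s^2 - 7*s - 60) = (s - 6)/(s + 5)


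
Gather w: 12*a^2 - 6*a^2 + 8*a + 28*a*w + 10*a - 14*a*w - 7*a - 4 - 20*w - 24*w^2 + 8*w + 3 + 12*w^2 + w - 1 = 6*a^2 + 11*a - 12*w^2 + w*(14*a - 11) - 2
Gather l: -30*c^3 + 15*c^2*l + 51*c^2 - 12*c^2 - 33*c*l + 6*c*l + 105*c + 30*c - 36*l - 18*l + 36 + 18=-30*c^3 + 39*c^2 + 135*c + l*(15*c^2 - 27*c - 54) + 54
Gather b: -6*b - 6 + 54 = 48 - 6*b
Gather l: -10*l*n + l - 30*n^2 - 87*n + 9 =l*(1 - 10*n) - 30*n^2 - 87*n + 9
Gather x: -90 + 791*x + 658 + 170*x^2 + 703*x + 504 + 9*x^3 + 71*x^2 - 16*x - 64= 9*x^3 + 241*x^2 + 1478*x + 1008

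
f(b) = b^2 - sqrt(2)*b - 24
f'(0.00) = -1.41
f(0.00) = -24.00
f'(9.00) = 16.59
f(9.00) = 44.27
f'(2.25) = 3.09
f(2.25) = -22.12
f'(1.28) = 1.15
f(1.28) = -24.17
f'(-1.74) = -4.89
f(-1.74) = -18.51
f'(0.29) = -0.83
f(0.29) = -24.33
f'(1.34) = 1.27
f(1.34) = -24.10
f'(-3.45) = -8.31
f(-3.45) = -7.22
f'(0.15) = -1.11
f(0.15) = -24.19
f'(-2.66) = -6.73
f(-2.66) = -13.16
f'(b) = 2*b - sqrt(2)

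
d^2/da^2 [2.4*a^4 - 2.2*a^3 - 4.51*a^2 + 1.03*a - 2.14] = 28.8*a^2 - 13.2*a - 9.02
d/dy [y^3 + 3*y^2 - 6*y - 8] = 3*y^2 + 6*y - 6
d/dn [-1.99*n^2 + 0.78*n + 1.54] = 0.78 - 3.98*n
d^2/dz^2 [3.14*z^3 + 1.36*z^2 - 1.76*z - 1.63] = 18.84*z + 2.72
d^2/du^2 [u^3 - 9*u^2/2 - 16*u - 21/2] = 6*u - 9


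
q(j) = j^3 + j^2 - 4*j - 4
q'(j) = 3*j^2 + 2*j - 4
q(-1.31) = 0.71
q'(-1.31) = -1.47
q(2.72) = 12.64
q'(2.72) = 23.64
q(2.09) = 1.14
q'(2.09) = 13.28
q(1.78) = -2.31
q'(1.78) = 9.07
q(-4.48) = -55.92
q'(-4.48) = 47.25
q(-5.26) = -100.82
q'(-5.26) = 68.48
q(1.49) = -4.43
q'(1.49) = 5.64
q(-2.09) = -0.40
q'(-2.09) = 4.92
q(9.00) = 770.00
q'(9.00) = 257.00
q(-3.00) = -10.00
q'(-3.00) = 17.00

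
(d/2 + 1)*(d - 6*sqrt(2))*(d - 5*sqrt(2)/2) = d^3/2 - 17*sqrt(2)*d^2/4 + d^2 - 17*sqrt(2)*d/2 + 15*d + 30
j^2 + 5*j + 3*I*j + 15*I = (j + 5)*(j + 3*I)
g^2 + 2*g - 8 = (g - 2)*(g + 4)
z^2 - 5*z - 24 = (z - 8)*(z + 3)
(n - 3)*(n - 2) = n^2 - 5*n + 6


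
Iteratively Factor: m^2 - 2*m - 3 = (m + 1)*(m - 3)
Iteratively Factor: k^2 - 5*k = (k - 5)*(k)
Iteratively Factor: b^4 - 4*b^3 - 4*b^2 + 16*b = (b - 4)*(b^3 - 4*b) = (b - 4)*(b + 2)*(b^2 - 2*b) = (b - 4)*(b - 2)*(b + 2)*(b)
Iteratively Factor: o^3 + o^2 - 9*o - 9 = (o - 3)*(o^2 + 4*o + 3) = (o - 3)*(o + 1)*(o + 3)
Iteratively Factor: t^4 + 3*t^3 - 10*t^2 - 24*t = (t + 2)*(t^3 + t^2 - 12*t) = t*(t + 2)*(t^2 + t - 12) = t*(t - 3)*(t + 2)*(t + 4)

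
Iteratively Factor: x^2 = (x)*(x)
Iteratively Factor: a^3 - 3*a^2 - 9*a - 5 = (a + 1)*(a^2 - 4*a - 5) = (a - 5)*(a + 1)*(a + 1)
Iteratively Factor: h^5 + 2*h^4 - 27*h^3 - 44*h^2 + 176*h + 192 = (h + 4)*(h^4 - 2*h^3 - 19*h^2 + 32*h + 48) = (h - 4)*(h + 4)*(h^3 + 2*h^2 - 11*h - 12) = (h - 4)*(h + 1)*(h + 4)*(h^2 + h - 12) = (h - 4)*(h + 1)*(h + 4)^2*(h - 3)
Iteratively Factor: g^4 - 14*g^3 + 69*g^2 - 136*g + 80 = (g - 4)*(g^3 - 10*g^2 + 29*g - 20) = (g - 4)*(g - 1)*(g^2 - 9*g + 20) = (g - 4)^2*(g - 1)*(g - 5)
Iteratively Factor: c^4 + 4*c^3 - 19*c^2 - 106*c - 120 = (c - 5)*(c^3 + 9*c^2 + 26*c + 24) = (c - 5)*(c + 4)*(c^2 + 5*c + 6) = (c - 5)*(c + 3)*(c + 4)*(c + 2)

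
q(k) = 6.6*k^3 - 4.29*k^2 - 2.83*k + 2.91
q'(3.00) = 149.63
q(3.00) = 134.01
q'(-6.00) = 761.45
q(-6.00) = -1560.15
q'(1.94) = 55.04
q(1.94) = 29.46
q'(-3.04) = 206.24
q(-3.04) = -213.56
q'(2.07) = 64.25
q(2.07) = 37.21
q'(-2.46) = 138.10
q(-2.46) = -114.34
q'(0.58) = -1.15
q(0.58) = 1.11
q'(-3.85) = 323.69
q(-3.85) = -426.42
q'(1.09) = 11.34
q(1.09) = 3.28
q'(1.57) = 32.50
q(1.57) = 13.43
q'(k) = 19.8*k^2 - 8.58*k - 2.83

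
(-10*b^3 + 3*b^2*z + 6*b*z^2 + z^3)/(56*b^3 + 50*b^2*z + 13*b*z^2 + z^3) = (-5*b^2 + 4*b*z + z^2)/(28*b^2 + 11*b*z + z^2)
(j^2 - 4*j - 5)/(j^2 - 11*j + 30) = (j + 1)/(j - 6)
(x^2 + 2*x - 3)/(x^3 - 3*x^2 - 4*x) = (-x^2 - 2*x + 3)/(x*(-x^2 + 3*x + 4))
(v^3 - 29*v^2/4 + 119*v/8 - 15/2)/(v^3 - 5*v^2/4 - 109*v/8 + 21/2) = (2*v - 5)/(2*v + 7)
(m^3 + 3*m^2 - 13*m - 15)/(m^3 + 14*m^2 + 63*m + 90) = (m^2 - 2*m - 3)/(m^2 + 9*m + 18)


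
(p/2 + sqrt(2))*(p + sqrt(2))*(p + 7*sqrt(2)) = p^3/2 + 5*sqrt(2)*p^2 + 23*p + 14*sqrt(2)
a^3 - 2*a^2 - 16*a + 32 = (a - 4)*(a - 2)*(a + 4)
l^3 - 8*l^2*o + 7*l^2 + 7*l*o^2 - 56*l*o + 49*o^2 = (l + 7)*(l - 7*o)*(l - o)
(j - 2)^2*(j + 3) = j^3 - j^2 - 8*j + 12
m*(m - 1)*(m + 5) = m^3 + 4*m^2 - 5*m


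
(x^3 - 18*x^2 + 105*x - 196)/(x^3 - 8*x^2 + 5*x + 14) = (x^2 - 11*x + 28)/(x^2 - x - 2)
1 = 1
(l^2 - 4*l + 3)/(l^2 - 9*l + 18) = (l - 1)/(l - 6)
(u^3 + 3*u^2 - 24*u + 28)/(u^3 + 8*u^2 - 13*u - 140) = (u^2 - 4*u + 4)/(u^2 + u - 20)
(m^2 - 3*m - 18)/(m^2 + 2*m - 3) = (m - 6)/(m - 1)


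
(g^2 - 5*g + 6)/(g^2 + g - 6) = (g - 3)/(g + 3)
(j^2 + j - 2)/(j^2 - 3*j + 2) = (j + 2)/(j - 2)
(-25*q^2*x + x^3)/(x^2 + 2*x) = (-25*q^2 + x^2)/(x + 2)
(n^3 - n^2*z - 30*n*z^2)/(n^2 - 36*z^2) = n*(n + 5*z)/(n + 6*z)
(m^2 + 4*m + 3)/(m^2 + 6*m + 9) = (m + 1)/(m + 3)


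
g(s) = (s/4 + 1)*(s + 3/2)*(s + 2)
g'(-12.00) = 67.25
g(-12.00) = -210.00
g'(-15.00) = 116.75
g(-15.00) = -482.62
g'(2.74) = 20.16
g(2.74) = 33.86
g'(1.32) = 10.51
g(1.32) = 12.45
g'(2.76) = 20.31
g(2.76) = 34.27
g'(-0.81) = 1.70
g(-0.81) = 0.65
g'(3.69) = 28.30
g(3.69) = 56.77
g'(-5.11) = 4.67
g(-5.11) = -3.12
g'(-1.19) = 0.85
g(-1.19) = 0.18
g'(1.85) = 13.75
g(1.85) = 18.86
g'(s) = (s/4 + 1)*(s + 3/2) + (s/4 + 1)*(s + 2) + (s + 3/2)*(s + 2)/4 = 3*s^2/4 + 15*s/4 + 17/4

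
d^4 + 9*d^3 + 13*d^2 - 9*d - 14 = (d - 1)*(d + 1)*(d + 2)*(d + 7)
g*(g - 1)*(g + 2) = g^3 + g^2 - 2*g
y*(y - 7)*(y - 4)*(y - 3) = y^4 - 14*y^3 + 61*y^2 - 84*y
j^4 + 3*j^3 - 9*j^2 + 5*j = j*(j - 1)^2*(j + 5)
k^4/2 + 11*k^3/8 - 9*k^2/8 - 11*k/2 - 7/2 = (k/2 + 1/2)*(k - 2)*(k + 7/4)*(k + 2)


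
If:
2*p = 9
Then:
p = 9/2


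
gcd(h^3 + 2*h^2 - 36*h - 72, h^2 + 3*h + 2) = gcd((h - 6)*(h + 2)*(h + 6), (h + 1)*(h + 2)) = h + 2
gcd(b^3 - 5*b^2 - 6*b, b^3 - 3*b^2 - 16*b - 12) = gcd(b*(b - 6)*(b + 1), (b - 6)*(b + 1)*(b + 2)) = b^2 - 5*b - 6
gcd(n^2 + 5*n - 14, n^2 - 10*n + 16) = n - 2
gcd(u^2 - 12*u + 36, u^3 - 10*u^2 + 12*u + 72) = u^2 - 12*u + 36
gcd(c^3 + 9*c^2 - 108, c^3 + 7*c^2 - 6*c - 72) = c^2 + 3*c - 18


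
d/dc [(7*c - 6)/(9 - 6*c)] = 3/(4*c^2 - 12*c + 9)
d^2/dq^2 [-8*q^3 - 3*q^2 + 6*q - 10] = -48*q - 6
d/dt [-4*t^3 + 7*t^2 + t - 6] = -12*t^2 + 14*t + 1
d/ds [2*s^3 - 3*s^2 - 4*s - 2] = 6*s^2 - 6*s - 4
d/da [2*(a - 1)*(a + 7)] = 4*a + 12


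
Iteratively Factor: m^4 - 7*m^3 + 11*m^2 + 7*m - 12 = (m - 3)*(m^3 - 4*m^2 - m + 4) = (m - 3)*(m + 1)*(m^2 - 5*m + 4) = (m - 4)*(m - 3)*(m + 1)*(m - 1)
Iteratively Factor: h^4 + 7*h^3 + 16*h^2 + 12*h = (h + 2)*(h^3 + 5*h^2 + 6*h) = h*(h + 2)*(h^2 + 5*h + 6) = h*(h + 2)^2*(h + 3)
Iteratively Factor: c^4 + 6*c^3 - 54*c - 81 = (c - 3)*(c^3 + 9*c^2 + 27*c + 27) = (c - 3)*(c + 3)*(c^2 + 6*c + 9) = (c - 3)*(c + 3)^2*(c + 3)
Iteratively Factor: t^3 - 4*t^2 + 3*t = (t - 3)*(t^2 - t) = (t - 3)*(t - 1)*(t)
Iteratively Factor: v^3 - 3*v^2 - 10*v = (v + 2)*(v^2 - 5*v) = v*(v + 2)*(v - 5)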